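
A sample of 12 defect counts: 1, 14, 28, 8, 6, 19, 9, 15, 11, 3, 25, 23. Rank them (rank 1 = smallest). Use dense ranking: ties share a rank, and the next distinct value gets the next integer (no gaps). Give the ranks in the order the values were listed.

Sorted (ascending): 1, 3, 6, 8, 9, 11, 14, 15, 19, 23, 25, 28
No ties — each value takes its position as its rank.

1, 7, 12, 4, 3, 9, 5, 8, 6, 2, 11, 10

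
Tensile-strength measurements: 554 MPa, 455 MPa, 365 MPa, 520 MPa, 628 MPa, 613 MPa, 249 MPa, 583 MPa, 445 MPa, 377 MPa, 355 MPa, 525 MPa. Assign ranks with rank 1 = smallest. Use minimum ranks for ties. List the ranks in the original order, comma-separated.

9, 6, 3, 7, 12, 11, 1, 10, 5, 4, 2, 8

Sorted (ascending): 249, 355, 365, 377, 445, 455, 520, 525, 554, 583, 613, 628
No ties — each value takes its position as its rank.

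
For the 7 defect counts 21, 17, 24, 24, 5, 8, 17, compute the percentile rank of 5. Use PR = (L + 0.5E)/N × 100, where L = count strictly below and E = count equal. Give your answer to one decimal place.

7.1

N = 7.
Strictly below 5: 0. Equal to 5: 1.
PR = (0 + 0.5·1)/7 × 100 = 7.1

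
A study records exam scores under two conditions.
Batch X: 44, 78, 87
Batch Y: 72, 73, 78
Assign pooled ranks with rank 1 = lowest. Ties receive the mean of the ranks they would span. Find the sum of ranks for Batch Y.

Sorted (ascending): 44, 72, 73, 78, 78, 87
The 2 values of 78 occupy positions 4–5 → average rank (4+5)/2 = 4.5.
Batch Y values → pooled ranks: 72→2, 73→3, 78→4.5
Rank sum = 2 + 3 + 4.5 = 9.5

9.5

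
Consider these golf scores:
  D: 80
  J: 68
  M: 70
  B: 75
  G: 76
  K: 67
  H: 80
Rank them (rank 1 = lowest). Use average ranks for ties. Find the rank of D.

6.5

Sorted (ascending): 67, 68, 70, 75, 76, 80, 80
The 2 values of 80 occupy positions 6–7 → average rank (6+7)/2 = 6.5.
D has value 80 → rank 6.5.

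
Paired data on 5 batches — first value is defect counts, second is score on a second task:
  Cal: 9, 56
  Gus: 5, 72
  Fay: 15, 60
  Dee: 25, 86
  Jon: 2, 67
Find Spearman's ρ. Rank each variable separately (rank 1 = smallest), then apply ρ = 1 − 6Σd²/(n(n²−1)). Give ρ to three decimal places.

Ranks of variable 1: 3, 2, 4, 5, 1
Ranks of variable 2: 1, 4, 2, 5, 3
d = r₁ − r₂: 2, -2, 2, 0, -2
d²: 4, 4, 4, 0, 4; Σd² = 16
ρ = 1 − 6·16/(5·24) = 1 − 96/120 = 0.200

0.200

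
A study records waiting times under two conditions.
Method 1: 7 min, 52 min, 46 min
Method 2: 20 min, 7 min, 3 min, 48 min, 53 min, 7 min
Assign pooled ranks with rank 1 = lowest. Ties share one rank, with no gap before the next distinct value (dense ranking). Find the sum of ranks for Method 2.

20

Sorted (ascending): 3, 7, 7, 7, 20, 46, 48, 52, 53
The 3 values of 7 share dense rank 2.
Remaining distinct values take the next consecutive integers.
Method 2 values → pooled ranks: 20→3, 7→2, 3→1, 48→5, 53→7, 7→2
Rank sum = 3 + 2 + 1 + 5 + 7 + 2 = 20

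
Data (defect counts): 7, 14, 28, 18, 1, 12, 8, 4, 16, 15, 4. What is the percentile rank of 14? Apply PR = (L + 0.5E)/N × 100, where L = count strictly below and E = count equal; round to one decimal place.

N = 11.
Strictly below 14: 6. Equal to 14: 1.
PR = (6 + 0.5·1)/11 × 100 = 59.1

59.1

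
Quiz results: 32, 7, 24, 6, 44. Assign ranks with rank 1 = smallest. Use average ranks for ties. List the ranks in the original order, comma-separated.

Sorted (ascending): 6, 7, 24, 32, 44
No ties — each value takes its position as its rank.

4, 2, 3, 1, 5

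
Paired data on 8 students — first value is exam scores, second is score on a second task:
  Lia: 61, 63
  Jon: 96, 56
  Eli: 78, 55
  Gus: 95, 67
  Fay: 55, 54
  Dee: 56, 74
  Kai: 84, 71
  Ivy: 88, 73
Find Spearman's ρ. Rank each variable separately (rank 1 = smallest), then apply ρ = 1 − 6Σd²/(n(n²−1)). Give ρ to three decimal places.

0.143

Ranks of variable 1: 3, 8, 4, 7, 1, 2, 5, 6
Ranks of variable 2: 4, 3, 2, 5, 1, 8, 6, 7
d = r₁ − r₂: -1, 5, 2, 2, 0, -6, -1, -1
d²: 1, 25, 4, 4, 0, 36, 1, 1; Σd² = 72
ρ = 1 − 6·72/(8·63) = 1 − 432/504 = 0.143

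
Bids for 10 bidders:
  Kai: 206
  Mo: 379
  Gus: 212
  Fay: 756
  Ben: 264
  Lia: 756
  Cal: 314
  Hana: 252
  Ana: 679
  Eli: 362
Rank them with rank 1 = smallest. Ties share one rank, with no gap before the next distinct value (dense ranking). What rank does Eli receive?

6

Sorted (ascending): 206, 212, 252, 264, 314, 362, 379, 679, 756, 756
The 2 values of 756 share dense rank 9.
Remaining distinct values take the next consecutive integers.
Eli has value 362 → rank 6.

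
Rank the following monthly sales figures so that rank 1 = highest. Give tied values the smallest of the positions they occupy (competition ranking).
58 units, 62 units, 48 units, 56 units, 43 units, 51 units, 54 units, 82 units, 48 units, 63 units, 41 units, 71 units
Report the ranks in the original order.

5, 4, 9, 6, 11, 8, 7, 1, 9, 3, 12, 2

Sorted (descending): 82, 71, 63, 62, 58, 56, 54, 51, 48, 48, 43, 41
The 2 values of 48 occupy positions 9–10 → each gets rank 9.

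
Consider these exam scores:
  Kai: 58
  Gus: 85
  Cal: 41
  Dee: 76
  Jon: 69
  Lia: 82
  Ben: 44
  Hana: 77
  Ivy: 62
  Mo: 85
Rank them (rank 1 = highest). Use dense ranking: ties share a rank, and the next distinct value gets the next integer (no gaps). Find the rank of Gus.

Sorted (descending): 85, 85, 82, 77, 76, 69, 62, 58, 44, 41
The 2 values of 85 share dense rank 1.
Remaining distinct values take the next consecutive integers.
Gus has value 85 → rank 1.

1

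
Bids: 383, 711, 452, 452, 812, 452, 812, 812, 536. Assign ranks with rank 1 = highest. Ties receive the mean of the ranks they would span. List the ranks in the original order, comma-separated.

Sorted (descending): 812, 812, 812, 711, 536, 452, 452, 452, 383
The 3 values of 812 occupy positions 1–3 → average rank 2.
The 3 values of 452 occupy positions 6–8 → average rank 7.

9, 4, 7, 7, 2, 7, 2, 2, 5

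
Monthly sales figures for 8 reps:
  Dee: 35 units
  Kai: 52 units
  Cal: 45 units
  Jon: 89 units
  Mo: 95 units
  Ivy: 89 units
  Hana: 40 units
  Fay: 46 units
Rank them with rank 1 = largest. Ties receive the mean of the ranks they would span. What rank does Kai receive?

4

Sorted (descending): 95, 89, 89, 52, 46, 45, 40, 35
The 2 values of 89 occupy positions 2–3 → average rank (2+3)/2 = 2.5.
Kai has value 52 units → rank 4.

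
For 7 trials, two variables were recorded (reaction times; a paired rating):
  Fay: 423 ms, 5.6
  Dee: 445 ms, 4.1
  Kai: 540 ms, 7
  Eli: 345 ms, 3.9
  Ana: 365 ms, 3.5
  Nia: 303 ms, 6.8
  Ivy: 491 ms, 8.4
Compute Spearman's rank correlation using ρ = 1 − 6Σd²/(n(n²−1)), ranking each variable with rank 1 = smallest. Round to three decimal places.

Ranks of variable 1: 4, 5, 7, 2, 3, 1, 6
Ranks of variable 2: 4, 3, 6, 2, 1, 5, 7
d = r₁ − r₂: 0, 2, 1, 0, 2, -4, -1
d²: 0, 4, 1, 0, 4, 16, 1; Σd² = 26
ρ = 1 − 6·26/(7·48) = 1 − 156/336 = 0.536

0.536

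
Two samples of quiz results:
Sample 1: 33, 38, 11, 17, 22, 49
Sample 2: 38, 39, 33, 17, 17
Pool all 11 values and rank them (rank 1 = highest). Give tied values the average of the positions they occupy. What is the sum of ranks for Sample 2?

Sorted (descending): 49, 39, 38, 38, 33, 33, 22, 17, 17, 17, 11
The 2 values of 38 occupy positions 3–4 → average rank (3+4)/2 = 3.5.
The 2 values of 33 occupy positions 5–6 → average rank (5+6)/2 = 5.5.
The 3 values of 17 occupy positions 8–10 → average rank 9.
Sample 2 values → pooled ranks: 38→3.5, 39→2, 33→5.5, 17→9, 17→9
Rank sum = 3.5 + 2 + 5.5 + 9 + 9 = 29

29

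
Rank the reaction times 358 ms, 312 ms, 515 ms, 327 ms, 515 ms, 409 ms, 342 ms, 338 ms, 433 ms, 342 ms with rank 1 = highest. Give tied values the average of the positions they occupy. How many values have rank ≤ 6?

5

Sorted (descending): 515, 515, 433, 409, 358, 342, 342, 338, 327, 312
The 2 values of 515 occupy positions 1–2 → average rank (1+2)/2 = 1.5.
The 2 values of 342 occupy positions 6–7 → average rank (6+7)/2 = 6.5.
Ranks ≤ 6: {1.5, 1.5, 3, 4, 5} → 5 values.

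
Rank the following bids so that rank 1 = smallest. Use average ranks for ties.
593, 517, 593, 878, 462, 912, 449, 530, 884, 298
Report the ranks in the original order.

Sorted (ascending): 298, 449, 462, 517, 530, 593, 593, 878, 884, 912
The 2 values of 593 occupy positions 6–7 → average rank (6+7)/2 = 6.5.

6.5, 4, 6.5, 8, 3, 10, 2, 5, 9, 1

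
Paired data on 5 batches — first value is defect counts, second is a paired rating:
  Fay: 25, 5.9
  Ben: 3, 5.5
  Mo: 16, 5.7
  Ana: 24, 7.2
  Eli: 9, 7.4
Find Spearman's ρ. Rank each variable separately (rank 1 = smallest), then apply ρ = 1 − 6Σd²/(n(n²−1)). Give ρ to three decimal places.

Ranks of variable 1: 5, 1, 3, 4, 2
Ranks of variable 2: 3, 1, 2, 4, 5
d = r₁ − r₂: 2, 0, 1, 0, -3
d²: 4, 0, 1, 0, 9; Σd² = 14
ρ = 1 − 6·14/(5·24) = 1 − 84/120 = 0.300

0.300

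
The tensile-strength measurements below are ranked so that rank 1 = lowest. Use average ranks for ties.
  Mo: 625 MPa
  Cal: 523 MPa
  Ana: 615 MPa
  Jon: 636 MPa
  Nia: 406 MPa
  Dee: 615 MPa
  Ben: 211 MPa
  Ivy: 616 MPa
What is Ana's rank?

Sorted (ascending): 211, 406, 523, 615, 615, 616, 625, 636
The 2 values of 615 occupy positions 4–5 → average rank (4+5)/2 = 4.5.
Ana has value 615 MPa → rank 4.5.

4.5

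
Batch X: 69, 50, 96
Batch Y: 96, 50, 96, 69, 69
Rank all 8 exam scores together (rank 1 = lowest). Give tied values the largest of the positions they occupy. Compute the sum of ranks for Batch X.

Sorted (ascending): 50, 50, 69, 69, 69, 96, 96, 96
The 2 values of 50 occupy positions 1–2 → each gets rank 2.
The 3 values of 69 occupy positions 3–5 → each gets rank 5.
The 3 values of 96 occupy positions 6–8 → each gets rank 8.
Batch X values → pooled ranks: 69→5, 50→2, 96→8
Rank sum = 5 + 2 + 8 = 15

15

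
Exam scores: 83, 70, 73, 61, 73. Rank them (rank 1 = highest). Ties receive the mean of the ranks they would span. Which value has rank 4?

70

Sorted (descending): 83, 73, 73, 70, 61
The 2 values of 73 occupy positions 2–3 → average rank (2+3)/2 = 2.5.
Rank 4 → value 70.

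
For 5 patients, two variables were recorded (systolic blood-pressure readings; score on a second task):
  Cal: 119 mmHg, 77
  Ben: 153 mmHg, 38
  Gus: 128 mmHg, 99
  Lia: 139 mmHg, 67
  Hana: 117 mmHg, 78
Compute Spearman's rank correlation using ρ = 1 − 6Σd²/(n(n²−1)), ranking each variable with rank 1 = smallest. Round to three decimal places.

-0.700

Ranks of variable 1: 2, 5, 3, 4, 1
Ranks of variable 2: 3, 1, 5, 2, 4
d = r₁ − r₂: -1, 4, -2, 2, -3
d²: 1, 16, 4, 4, 9; Σd² = 34
ρ = 1 − 6·34/(5·24) = 1 − 204/120 = -0.700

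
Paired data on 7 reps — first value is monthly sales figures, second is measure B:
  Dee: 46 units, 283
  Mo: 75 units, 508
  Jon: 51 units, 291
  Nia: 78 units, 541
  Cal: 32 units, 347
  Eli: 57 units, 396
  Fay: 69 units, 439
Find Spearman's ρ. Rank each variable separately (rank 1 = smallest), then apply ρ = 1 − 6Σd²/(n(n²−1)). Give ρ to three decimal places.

Ranks of variable 1: 2, 6, 3, 7, 1, 4, 5
Ranks of variable 2: 1, 6, 2, 7, 3, 4, 5
d = r₁ − r₂: 1, 0, 1, 0, -2, 0, 0
d²: 1, 0, 1, 0, 4, 0, 0; Σd² = 6
ρ = 1 − 6·6/(7·48) = 1 − 36/336 = 0.893

0.893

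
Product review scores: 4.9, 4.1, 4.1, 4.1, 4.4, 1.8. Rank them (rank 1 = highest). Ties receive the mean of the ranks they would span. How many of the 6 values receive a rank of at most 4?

Sorted (descending): 4.9, 4.4, 4.1, 4.1, 4.1, 1.8
The 3 values of 4.1 occupy positions 3–5 → average rank 4.
Ranks ≤ 4: {1, 2, 4, 4, 4} → 5 values.

5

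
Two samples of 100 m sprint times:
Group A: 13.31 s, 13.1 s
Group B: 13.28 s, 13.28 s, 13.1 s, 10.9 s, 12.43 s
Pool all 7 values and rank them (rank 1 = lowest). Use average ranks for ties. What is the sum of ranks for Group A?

10.5

Sorted (ascending): 10.9, 12.43, 13.1, 13.1, 13.28, 13.28, 13.31
The 2 values of 13.1 occupy positions 3–4 → average rank (3+4)/2 = 3.5.
The 2 values of 13.28 occupy positions 5–6 → average rank (5+6)/2 = 5.5.
Group A values → pooled ranks: 13.31→7, 13.1→3.5
Rank sum = 7 + 3.5 = 10.5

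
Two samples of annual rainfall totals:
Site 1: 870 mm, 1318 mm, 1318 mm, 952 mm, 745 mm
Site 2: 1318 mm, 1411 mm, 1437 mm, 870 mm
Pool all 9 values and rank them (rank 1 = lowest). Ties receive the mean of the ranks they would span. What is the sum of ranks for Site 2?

Sorted (ascending): 745, 870, 870, 952, 1318, 1318, 1318, 1411, 1437
The 2 values of 870 occupy positions 2–3 → average rank (2+3)/2 = 2.5.
The 3 values of 1318 occupy positions 5–7 → average rank 6.
Site 2 values → pooled ranks: 1318→6, 1411→8, 1437→9, 870→2.5
Rank sum = 6 + 8 + 9 + 2.5 = 25.5

25.5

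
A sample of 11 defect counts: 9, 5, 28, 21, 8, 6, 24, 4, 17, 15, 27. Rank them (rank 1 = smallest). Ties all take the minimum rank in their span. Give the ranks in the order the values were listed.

Sorted (ascending): 4, 5, 6, 8, 9, 15, 17, 21, 24, 27, 28
No ties — each value takes its position as its rank.

5, 2, 11, 8, 4, 3, 9, 1, 7, 6, 10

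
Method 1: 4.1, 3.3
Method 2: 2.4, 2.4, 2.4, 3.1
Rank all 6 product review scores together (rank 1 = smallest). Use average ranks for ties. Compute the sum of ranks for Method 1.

Sorted (ascending): 2.4, 2.4, 2.4, 3.1, 3.3, 4.1
The 3 values of 2.4 occupy positions 1–3 → average rank 2.
Method 1 values → pooled ranks: 4.1→6, 3.3→5
Rank sum = 6 + 5 = 11

11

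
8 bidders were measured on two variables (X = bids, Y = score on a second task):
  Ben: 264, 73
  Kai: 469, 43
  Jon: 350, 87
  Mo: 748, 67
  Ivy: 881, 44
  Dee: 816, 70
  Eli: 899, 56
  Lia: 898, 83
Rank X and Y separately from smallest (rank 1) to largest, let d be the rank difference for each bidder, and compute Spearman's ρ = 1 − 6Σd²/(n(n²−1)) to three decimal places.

Ranks of variable 1: 1, 3, 2, 4, 6, 5, 8, 7
Ranks of variable 2: 6, 1, 8, 4, 2, 5, 3, 7
d = r₁ − r₂: -5, 2, -6, 0, 4, 0, 5, 0
d²: 25, 4, 36, 0, 16, 0, 25, 0; Σd² = 106
ρ = 1 − 6·106/(8·63) = 1 − 636/504 = -0.262

-0.262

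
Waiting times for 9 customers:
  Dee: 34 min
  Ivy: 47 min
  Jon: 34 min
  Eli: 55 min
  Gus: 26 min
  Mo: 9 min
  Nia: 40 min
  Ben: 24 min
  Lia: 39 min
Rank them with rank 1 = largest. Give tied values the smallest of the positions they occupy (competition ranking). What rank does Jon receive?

5

Sorted (descending): 55, 47, 40, 39, 34, 34, 26, 24, 9
The 2 values of 34 occupy positions 5–6 → each gets rank 5.
Jon has value 34 min → rank 5.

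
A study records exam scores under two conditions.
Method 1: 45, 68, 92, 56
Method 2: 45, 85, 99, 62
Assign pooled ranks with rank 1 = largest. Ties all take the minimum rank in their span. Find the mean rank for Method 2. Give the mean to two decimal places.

4.00

Sorted (descending): 99, 92, 85, 68, 62, 56, 45, 45
The 2 values of 45 occupy positions 7–8 → each gets rank 7.
Method 2 values → pooled ranks: 45→7, 85→3, 99→1, 62→5
Mean rank = (7 + 3 + 1 + 5) / 4 = 4.00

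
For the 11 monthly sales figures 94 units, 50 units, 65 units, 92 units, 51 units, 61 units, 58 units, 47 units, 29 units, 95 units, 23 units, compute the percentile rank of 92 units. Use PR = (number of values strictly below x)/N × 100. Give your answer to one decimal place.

72.7

N = 11.
Strictly below 92: 8. Equal to 92: 1.
PR = 8/11 × 100 = 72.7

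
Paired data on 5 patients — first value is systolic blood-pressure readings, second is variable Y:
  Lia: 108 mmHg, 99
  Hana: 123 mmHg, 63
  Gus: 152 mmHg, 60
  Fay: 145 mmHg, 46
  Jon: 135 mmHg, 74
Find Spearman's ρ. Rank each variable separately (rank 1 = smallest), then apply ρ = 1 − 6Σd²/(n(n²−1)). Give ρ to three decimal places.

-0.800

Ranks of variable 1: 1, 2, 5, 4, 3
Ranks of variable 2: 5, 3, 2, 1, 4
d = r₁ − r₂: -4, -1, 3, 3, -1
d²: 16, 1, 9, 9, 1; Σd² = 36
ρ = 1 − 6·36/(5·24) = 1 − 216/120 = -0.800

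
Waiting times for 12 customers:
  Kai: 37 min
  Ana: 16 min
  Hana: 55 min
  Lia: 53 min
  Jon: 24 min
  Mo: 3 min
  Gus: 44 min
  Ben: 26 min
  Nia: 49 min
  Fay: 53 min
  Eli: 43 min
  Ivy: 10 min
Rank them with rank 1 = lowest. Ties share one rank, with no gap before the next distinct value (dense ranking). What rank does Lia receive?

10

Sorted (ascending): 3, 10, 16, 24, 26, 37, 43, 44, 49, 53, 53, 55
The 2 values of 53 share dense rank 10.
Remaining distinct values take the next consecutive integers.
Lia has value 53 min → rank 10.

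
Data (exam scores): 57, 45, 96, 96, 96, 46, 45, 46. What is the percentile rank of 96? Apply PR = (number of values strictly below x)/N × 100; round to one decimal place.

N = 8.
Strictly below 96: 5. Equal to 96: 3.
PR = 5/8 × 100 = 62.5

62.5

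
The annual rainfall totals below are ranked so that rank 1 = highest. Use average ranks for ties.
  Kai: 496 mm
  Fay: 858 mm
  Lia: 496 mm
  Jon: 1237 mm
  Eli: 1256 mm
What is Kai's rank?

4.5

Sorted (descending): 1256, 1237, 858, 496, 496
The 2 values of 496 occupy positions 4–5 → average rank (4+5)/2 = 4.5.
Kai has value 496 mm → rank 4.5.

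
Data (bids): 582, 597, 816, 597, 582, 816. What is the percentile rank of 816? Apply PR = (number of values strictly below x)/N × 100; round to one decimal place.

66.7

N = 6.
Strictly below 816: 4. Equal to 816: 2.
PR = 4/6 × 100 = 66.7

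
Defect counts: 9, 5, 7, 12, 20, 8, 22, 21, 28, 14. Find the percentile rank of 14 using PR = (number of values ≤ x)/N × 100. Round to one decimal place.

N = 10.
Strictly below 14: 5. Equal to 14: 1.
PR = 6/10 × 100 = 60.0

60.0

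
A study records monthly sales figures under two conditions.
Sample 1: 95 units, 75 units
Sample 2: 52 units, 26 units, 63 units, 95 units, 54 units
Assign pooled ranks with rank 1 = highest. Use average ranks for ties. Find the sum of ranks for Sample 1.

Sorted (descending): 95, 95, 75, 63, 54, 52, 26
The 2 values of 95 occupy positions 1–2 → average rank (1+2)/2 = 1.5.
Sample 1 values → pooled ranks: 95→1.5, 75→3
Rank sum = 1.5 + 3 = 4.5

4.5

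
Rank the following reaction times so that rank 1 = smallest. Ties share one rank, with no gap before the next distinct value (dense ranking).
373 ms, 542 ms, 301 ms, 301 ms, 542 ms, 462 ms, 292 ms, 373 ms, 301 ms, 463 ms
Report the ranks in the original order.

Sorted (ascending): 292, 301, 301, 301, 373, 373, 462, 463, 542, 542
The 3 values of 301 share dense rank 2.
The 2 values of 373 share dense rank 3.
The 2 values of 542 share dense rank 6.
Remaining distinct values take the next consecutive integers.

3, 6, 2, 2, 6, 4, 1, 3, 2, 5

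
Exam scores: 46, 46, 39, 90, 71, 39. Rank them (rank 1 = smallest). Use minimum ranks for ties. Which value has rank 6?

Sorted (ascending): 39, 39, 46, 46, 71, 90
The 2 values of 39 occupy positions 1–2 → each gets rank 1.
The 2 values of 46 occupy positions 3–4 → each gets rank 3.
Rank 6 → value 90.

90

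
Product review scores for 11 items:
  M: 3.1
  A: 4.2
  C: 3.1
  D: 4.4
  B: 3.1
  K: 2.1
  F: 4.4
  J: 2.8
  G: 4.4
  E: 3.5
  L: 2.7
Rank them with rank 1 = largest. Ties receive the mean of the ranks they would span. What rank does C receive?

7

Sorted (descending): 4.4, 4.4, 4.4, 4.2, 3.5, 3.1, 3.1, 3.1, 2.8, 2.7, 2.1
The 3 values of 4.4 occupy positions 1–3 → average rank 2.
The 3 values of 3.1 occupy positions 6–8 → average rank 7.
C has value 3.1 → rank 7.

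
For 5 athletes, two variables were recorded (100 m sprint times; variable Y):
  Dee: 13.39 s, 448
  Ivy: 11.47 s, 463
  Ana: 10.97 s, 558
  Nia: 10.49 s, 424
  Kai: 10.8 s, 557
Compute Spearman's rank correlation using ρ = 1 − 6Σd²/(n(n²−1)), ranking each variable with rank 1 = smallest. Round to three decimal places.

Ranks of variable 1: 5, 4, 3, 1, 2
Ranks of variable 2: 2, 3, 5, 1, 4
d = r₁ − r₂: 3, 1, -2, 0, -2
d²: 9, 1, 4, 0, 4; Σd² = 18
ρ = 1 − 6·18/(5·24) = 1 − 108/120 = 0.100

0.100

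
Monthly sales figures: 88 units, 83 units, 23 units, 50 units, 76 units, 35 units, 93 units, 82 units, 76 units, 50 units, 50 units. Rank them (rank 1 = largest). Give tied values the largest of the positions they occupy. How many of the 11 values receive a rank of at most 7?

Sorted (descending): 93, 88, 83, 82, 76, 76, 50, 50, 50, 35, 23
The 2 values of 76 occupy positions 5–6 → each gets rank 6.
The 3 values of 50 occupy positions 7–9 → each gets rank 9.
Ranks ≤ 7: {1, 2, 3, 4, 6, 6} → 6 values.

6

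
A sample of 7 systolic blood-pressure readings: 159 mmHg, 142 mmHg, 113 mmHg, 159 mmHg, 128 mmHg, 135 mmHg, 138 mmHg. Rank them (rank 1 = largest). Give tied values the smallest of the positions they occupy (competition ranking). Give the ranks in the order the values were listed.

Sorted (descending): 159, 159, 142, 138, 135, 128, 113
The 2 values of 159 occupy positions 1–2 → each gets rank 1.

1, 3, 7, 1, 6, 5, 4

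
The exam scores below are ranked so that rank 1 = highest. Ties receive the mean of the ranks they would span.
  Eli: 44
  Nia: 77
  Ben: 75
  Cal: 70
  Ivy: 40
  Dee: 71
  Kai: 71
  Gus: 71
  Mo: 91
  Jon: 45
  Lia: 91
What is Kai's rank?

6

Sorted (descending): 91, 91, 77, 75, 71, 71, 71, 70, 45, 44, 40
The 2 values of 91 occupy positions 1–2 → average rank (1+2)/2 = 1.5.
The 3 values of 71 occupy positions 5–7 → average rank 6.
Kai has value 71 → rank 6.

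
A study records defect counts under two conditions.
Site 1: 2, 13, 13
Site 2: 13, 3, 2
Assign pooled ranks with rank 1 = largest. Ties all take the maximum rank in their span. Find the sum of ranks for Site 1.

12

Sorted (descending): 13, 13, 13, 3, 2, 2
The 3 values of 13 occupy positions 1–3 → each gets rank 3.
The 2 values of 2 occupy positions 5–6 → each gets rank 6.
Site 1 values → pooled ranks: 2→6, 13→3, 13→3
Rank sum = 6 + 3 + 3 = 12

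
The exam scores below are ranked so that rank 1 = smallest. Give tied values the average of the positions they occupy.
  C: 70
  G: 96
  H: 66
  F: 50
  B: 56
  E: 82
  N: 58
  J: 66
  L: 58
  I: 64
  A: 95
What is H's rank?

6.5

Sorted (ascending): 50, 56, 58, 58, 64, 66, 66, 70, 82, 95, 96
The 2 values of 58 occupy positions 3–4 → average rank (3+4)/2 = 3.5.
The 2 values of 66 occupy positions 6–7 → average rank (6+7)/2 = 6.5.
H has value 66 → rank 6.5.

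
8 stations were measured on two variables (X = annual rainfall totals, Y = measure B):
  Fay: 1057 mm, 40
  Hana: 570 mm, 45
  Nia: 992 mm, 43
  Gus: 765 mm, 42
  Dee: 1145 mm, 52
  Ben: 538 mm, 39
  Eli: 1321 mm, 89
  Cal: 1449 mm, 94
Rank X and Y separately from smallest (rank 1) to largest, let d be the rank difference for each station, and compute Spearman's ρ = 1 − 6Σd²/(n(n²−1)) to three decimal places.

0.786

Ranks of variable 1: 5, 2, 4, 3, 6, 1, 7, 8
Ranks of variable 2: 2, 5, 4, 3, 6, 1, 7, 8
d = r₁ − r₂: 3, -3, 0, 0, 0, 0, 0, 0
d²: 9, 9, 0, 0, 0, 0, 0, 0; Σd² = 18
ρ = 1 − 6·18/(8·63) = 1 − 108/504 = 0.786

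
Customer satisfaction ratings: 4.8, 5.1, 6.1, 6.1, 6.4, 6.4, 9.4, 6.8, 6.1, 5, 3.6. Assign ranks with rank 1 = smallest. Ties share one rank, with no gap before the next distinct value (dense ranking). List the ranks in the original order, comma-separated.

Sorted (ascending): 3.6, 4.8, 5, 5.1, 6.1, 6.1, 6.1, 6.4, 6.4, 6.8, 9.4
The 3 values of 6.1 share dense rank 5.
The 2 values of 6.4 share dense rank 6.
Remaining distinct values take the next consecutive integers.

2, 4, 5, 5, 6, 6, 8, 7, 5, 3, 1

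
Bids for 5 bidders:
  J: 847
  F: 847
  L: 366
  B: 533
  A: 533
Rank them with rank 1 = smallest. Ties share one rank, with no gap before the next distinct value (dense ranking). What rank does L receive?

Sorted (ascending): 366, 533, 533, 847, 847
The 2 values of 533 share dense rank 2.
The 2 values of 847 share dense rank 3.
Remaining distinct values take the next consecutive integers.
L has value 366 → rank 1.

1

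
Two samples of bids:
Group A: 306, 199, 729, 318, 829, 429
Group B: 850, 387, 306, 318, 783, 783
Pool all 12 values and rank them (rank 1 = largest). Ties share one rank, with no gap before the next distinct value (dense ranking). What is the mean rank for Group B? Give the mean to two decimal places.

4.67

Sorted (descending): 850, 829, 783, 783, 729, 429, 387, 318, 318, 306, 306, 199
The 2 values of 783 share dense rank 3.
The 2 values of 318 share dense rank 7.
The 2 values of 306 share dense rank 8.
Remaining distinct values take the next consecutive integers.
Group B values → pooled ranks: 850→1, 387→6, 306→8, 318→7, 783→3, 783→3
Mean rank = (1 + 6 + 8 + 7 + 3 + 3) / 6 = 4.67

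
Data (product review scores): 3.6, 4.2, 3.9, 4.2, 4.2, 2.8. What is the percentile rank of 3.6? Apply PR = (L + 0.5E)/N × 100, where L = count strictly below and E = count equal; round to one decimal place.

N = 6.
Strictly below 3.6: 1. Equal to 3.6: 1.
PR = (1 + 0.5·1)/6 × 100 = 25.0

25.0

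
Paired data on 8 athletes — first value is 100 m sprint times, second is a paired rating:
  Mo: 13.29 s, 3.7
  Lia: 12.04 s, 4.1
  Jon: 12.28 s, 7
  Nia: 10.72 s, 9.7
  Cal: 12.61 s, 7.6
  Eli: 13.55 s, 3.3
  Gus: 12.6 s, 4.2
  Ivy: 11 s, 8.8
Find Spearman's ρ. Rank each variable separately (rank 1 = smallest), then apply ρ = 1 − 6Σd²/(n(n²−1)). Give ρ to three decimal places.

Ranks of variable 1: 7, 3, 4, 1, 6, 8, 5, 2
Ranks of variable 2: 2, 3, 5, 8, 6, 1, 4, 7
d = r₁ − r₂: 5, 0, -1, -7, 0, 7, 1, -5
d²: 25, 0, 1, 49, 0, 49, 1, 25; Σd² = 150
ρ = 1 − 6·150/(8·63) = 1 − 900/504 = -0.786

-0.786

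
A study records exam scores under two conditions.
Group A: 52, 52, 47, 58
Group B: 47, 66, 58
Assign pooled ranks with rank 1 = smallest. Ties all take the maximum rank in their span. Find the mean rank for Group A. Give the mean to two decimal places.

Sorted (ascending): 47, 47, 52, 52, 58, 58, 66
The 2 values of 47 occupy positions 1–2 → each gets rank 2.
The 2 values of 52 occupy positions 3–4 → each gets rank 4.
The 2 values of 58 occupy positions 5–6 → each gets rank 6.
Group A values → pooled ranks: 52→4, 52→4, 47→2, 58→6
Mean rank = (4 + 4 + 2 + 6) / 4 = 4.00

4.00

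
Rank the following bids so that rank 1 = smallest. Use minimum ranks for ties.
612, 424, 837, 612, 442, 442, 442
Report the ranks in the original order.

5, 1, 7, 5, 2, 2, 2

Sorted (ascending): 424, 442, 442, 442, 612, 612, 837
The 3 values of 442 occupy positions 2–4 → each gets rank 2.
The 2 values of 612 occupy positions 5–6 → each gets rank 5.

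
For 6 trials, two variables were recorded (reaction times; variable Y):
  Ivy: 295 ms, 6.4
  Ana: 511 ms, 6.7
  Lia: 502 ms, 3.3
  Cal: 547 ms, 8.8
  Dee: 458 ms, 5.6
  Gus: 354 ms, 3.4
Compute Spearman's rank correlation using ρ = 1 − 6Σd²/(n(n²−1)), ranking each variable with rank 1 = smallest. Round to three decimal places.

Ranks of variable 1: 1, 5, 4, 6, 3, 2
Ranks of variable 2: 4, 5, 1, 6, 3, 2
d = r₁ − r₂: -3, 0, 3, 0, 0, 0
d²: 9, 0, 9, 0, 0, 0; Σd² = 18
ρ = 1 − 6·18/(6·35) = 1 − 108/210 = 0.486

0.486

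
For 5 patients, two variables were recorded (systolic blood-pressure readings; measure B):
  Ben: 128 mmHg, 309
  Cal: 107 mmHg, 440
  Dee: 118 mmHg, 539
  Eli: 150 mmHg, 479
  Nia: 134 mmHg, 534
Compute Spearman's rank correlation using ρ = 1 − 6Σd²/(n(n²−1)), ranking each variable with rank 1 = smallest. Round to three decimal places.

0.100

Ranks of variable 1: 3, 1, 2, 5, 4
Ranks of variable 2: 1, 2, 5, 3, 4
d = r₁ − r₂: 2, -1, -3, 2, 0
d²: 4, 1, 9, 4, 0; Σd² = 18
ρ = 1 − 6·18/(5·24) = 1 − 108/120 = 0.100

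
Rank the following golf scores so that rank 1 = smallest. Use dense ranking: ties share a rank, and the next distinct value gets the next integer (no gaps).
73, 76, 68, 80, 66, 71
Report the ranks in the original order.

Sorted (ascending): 66, 68, 71, 73, 76, 80
No ties — each value takes its position as its rank.

4, 5, 2, 6, 1, 3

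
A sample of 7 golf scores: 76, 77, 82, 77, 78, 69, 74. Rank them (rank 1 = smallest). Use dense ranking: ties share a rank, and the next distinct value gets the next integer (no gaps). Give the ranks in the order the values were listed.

3, 4, 6, 4, 5, 1, 2

Sorted (ascending): 69, 74, 76, 77, 77, 78, 82
The 2 values of 77 share dense rank 4.
Remaining distinct values take the next consecutive integers.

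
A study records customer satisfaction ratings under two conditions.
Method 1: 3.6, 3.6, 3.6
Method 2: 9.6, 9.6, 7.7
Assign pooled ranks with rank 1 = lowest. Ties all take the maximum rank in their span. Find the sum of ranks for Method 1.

9

Sorted (ascending): 3.6, 3.6, 3.6, 7.7, 9.6, 9.6
The 3 values of 3.6 occupy positions 1–3 → each gets rank 3.
The 2 values of 9.6 occupy positions 5–6 → each gets rank 6.
Method 1 values → pooled ranks: 3.6→3, 3.6→3, 3.6→3
Rank sum = 3 + 3 + 3 = 9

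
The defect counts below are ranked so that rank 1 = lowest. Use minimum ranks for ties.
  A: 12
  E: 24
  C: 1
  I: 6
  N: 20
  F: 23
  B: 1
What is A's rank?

Sorted (ascending): 1, 1, 6, 12, 20, 23, 24
The 2 values of 1 occupy positions 1–2 → each gets rank 1.
A has value 12 → rank 4.

4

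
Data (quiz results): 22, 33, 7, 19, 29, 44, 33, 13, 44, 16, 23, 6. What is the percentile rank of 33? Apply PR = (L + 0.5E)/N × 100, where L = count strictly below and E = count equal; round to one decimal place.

75.0

N = 12.
Strictly below 33: 8. Equal to 33: 2.
PR = (8 + 0.5·2)/12 × 100 = 75.0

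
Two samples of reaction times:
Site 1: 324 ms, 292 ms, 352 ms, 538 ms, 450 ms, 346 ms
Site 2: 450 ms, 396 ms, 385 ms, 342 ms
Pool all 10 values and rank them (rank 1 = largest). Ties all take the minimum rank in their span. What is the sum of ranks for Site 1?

Sorted (descending): 538, 450, 450, 396, 385, 352, 346, 342, 324, 292
The 2 values of 450 occupy positions 2–3 → each gets rank 2.
Site 1 values → pooled ranks: 324→9, 292→10, 352→6, 538→1, 450→2, 346→7
Rank sum = 9 + 10 + 6 + 1 + 2 + 7 = 35

35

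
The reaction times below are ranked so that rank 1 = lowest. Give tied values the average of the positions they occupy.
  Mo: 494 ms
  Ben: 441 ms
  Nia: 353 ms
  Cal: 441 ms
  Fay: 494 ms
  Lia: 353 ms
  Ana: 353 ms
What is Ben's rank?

Sorted (ascending): 353, 353, 353, 441, 441, 494, 494
The 3 values of 353 occupy positions 1–3 → average rank 2.
The 2 values of 441 occupy positions 4–5 → average rank (4+5)/2 = 4.5.
The 2 values of 494 occupy positions 6–7 → average rank (6+7)/2 = 6.5.
Ben has value 441 ms → rank 4.5.

4.5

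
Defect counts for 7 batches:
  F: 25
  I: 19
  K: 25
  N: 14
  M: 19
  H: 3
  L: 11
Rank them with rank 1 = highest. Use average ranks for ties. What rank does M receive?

Sorted (descending): 25, 25, 19, 19, 14, 11, 3
The 2 values of 25 occupy positions 1–2 → average rank (1+2)/2 = 1.5.
The 2 values of 19 occupy positions 3–4 → average rank (3+4)/2 = 3.5.
M has value 19 → rank 3.5.

3.5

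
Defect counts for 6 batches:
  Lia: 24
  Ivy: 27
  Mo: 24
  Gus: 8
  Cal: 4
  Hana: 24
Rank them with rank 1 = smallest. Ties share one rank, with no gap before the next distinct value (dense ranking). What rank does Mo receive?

Sorted (ascending): 4, 8, 24, 24, 24, 27
The 3 values of 24 share dense rank 3.
Remaining distinct values take the next consecutive integers.
Mo has value 24 → rank 3.

3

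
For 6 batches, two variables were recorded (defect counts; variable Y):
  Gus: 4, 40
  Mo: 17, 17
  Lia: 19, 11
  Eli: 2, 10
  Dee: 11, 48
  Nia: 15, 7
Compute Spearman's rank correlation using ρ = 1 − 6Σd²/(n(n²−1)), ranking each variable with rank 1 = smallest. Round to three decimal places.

-0.086

Ranks of variable 1: 2, 5, 6, 1, 3, 4
Ranks of variable 2: 5, 4, 3, 2, 6, 1
d = r₁ − r₂: -3, 1, 3, -1, -3, 3
d²: 9, 1, 9, 1, 9, 9; Σd² = 38
ρ = 1 − 6·38/(6·35) = 1 − 228/210 = -0.086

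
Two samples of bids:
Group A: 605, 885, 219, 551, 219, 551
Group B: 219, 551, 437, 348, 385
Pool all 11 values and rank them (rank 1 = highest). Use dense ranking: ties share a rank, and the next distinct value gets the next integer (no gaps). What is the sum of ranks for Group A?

Sorted (descending): 885, 605, 551, 551, 551, 437, 385, 348, 219, 219, 219
The 3 values of 551 share dense rank 3.
The 3 values of 219 share dense rank 7.
Remaining distinct values take the next consecutive integers.
Group A values → pooled ranks: 605→2, 885→1, 219→7, 551→3, 219→7, 551→3
Rank sum = 2 + 1 + 7 + 3 + 7 + 3 = 23

23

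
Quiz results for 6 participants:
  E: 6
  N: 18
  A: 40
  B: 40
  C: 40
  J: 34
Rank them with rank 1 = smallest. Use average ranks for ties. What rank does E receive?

1

Sorted (ascending): 6, 18, 34, 40, 40, 40
The 3 values of 40 occupy positions 4–6 → average rank 5.
E has value 6 → rank 1.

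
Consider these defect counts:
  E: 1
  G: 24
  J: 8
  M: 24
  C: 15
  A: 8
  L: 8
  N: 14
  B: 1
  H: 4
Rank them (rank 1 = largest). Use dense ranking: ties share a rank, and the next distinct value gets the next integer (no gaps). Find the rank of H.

5

Sorted (descending): 24, 24, 15, 14, 8, 8, 8, 4, 1, 1
The 2 values of 24 share dense rank 1.
The 3 values of 8 share dense rank 4.
The 2 values of 1 share dense rank 6.
Remaining distinct values take the next consecutive integers.
H has value 4 → rank 5.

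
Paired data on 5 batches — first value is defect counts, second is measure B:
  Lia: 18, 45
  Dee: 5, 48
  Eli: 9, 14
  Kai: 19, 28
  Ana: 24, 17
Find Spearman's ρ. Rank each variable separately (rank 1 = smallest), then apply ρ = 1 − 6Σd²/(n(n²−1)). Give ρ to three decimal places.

-0.400

Ranks of variable 1: 3, 1, 2, 4, 5
Ranks of variable 2: 4, 5, 1, 3, 2
d = r₁ − r₂: -1, -4, 1, 1, 3
d²: 1, 16, 1, 1, 9; Σd² = 28
ρ = 1 − 6·28/(5·24) = 1 − 168/120 = -0.400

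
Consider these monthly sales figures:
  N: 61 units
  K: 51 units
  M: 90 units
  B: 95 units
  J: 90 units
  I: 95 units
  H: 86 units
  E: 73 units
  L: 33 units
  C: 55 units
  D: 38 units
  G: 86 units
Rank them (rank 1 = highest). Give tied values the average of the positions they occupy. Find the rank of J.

3.5

Sorted (descending): 95, 95, 90, 90, 86, 86, 73, 61, 55, 51, 38, 33
The 2 values of 95 occupy positions 1–2 → average rank (1+2)/2 = 1.5.
The 2 values of 90 occupy positions 3–4 → average rank (3+4)/2 = 3.5.
The 2 values of 86 occupy positions 5–6 → average rank (5+6)/2 = 5.5.
J has value 90 units → rank 3.5.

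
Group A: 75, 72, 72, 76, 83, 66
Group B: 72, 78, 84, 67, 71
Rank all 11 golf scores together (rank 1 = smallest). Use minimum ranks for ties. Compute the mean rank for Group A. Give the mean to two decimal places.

5.67

Sorted (ascending): 66, 67, 71, 72, 72, 72, 75, 76, 78, 83, 84
The 3 values of 72 occupy positions 4–6 → each gets rank 4.
Group A values → pooled ranks: 75→7, 72→4, 72→4, 76→8, 83→10, 66→1
Mean rank = (7 + 4 + 4 + 8 + 10 + 1) / 6 = 5.67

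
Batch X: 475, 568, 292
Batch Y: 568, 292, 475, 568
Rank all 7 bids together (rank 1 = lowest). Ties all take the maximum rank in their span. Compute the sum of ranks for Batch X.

Sorted (ascending): 292, 292, 475, 475, 568, 568, 568
The 2 values of 292 occupy positions 1–2 → each gets rank 2.
The 2 values of 475 occupy positions 3–4 → each gets rank 4.
The 3 values of 568 occupy positions 5–7 → each gets rank 7.
Batch X values → pooled ranks: 475→4, 568→7, 292→2
Rank sum = 4 + 7 + 2 = 13

13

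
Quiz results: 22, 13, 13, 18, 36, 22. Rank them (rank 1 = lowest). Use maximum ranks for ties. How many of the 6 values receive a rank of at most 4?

Sorted (ascending): 13, 13, 18, 22, 22, 36
The 2 values of 13 occupy positions 1–2 → each gets rank 2.
The 2 values of 22 occupy positions 4–5 → each gets rank 5.
Ranks ≤ 4: {2, 2, 3} → 3 values.

3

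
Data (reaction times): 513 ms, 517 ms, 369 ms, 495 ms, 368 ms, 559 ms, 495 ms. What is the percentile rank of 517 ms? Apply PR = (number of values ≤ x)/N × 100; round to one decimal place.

N = 7.
Strictly below 517: 5. Equal to 517: 1.
PR = 6/7 × 100 = 85.7

85.7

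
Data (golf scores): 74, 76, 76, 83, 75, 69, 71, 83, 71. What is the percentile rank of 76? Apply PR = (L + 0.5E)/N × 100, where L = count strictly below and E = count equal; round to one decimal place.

66.7

N = 9.
Strictly below 76: 5. Equal to 76: 2.
PR = (5 + 0.5·2)/9 × 100 = 66.7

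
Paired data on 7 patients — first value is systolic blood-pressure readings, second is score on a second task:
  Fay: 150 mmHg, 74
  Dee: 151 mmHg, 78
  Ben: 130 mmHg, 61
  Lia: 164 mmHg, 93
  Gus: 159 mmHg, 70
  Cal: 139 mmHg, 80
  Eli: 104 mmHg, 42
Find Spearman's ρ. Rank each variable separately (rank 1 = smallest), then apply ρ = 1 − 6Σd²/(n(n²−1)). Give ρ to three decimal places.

0.679

Ranks of variable 1: 4, 5, 2, 7, 6, 3, 1
Ranks of variable 2: 4, 5, 2, 7, 3, 6, 1
d = r₁ − r₂: 0, 0, 0, 0, 3, -3, 0
d²: 0, 0, 0, 0, 9, 9, 0; Σd² = 18
ρ = 1 − 6·18/(7·48) = 1 − 108/336 = 0.679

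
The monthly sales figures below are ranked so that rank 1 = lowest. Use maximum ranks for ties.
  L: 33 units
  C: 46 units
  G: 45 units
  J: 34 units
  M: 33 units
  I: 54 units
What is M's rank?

2

Sorted (ascending): 33, 33, 34, 45, 46, 54
The 2 values of 33 occupy positions 1–2 → each gets rank 2.
M has value 33 units → rank 2.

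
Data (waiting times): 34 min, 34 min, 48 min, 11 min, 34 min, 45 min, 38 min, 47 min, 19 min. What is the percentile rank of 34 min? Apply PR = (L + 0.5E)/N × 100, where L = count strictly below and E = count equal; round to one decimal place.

38.9

N = 9.
Strictly below 34: 2. Equal to 34: 3.
PR = (2 + 0.5·3)/9 × 100 = 38.9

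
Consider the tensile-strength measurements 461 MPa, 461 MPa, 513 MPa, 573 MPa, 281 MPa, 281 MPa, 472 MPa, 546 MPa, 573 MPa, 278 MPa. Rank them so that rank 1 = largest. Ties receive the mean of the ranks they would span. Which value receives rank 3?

546

Sorted (descending): 573, 573, 546, 513, 472, 461, 461, 281, 281, 278
The 2 values of 573 occupy positions 1–2 → average rank (1+2)/2 = 1.5.
The 2 values of 461 occupy positions 6–7 → average rank (6+7)/2 = 6.5.
The 2 values of 281 occupy positions 8–9 → average rank (8+9)/2 = 8.5.
Rank 3 → value 546.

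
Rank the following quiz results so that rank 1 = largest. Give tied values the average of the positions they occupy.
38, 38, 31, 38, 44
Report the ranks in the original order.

3, 3, 5, 3, 1

Sorted (descending): 44, 38, 38, 38, 31
The 3 values of 38 occupy positions 2–4 → average rank 3.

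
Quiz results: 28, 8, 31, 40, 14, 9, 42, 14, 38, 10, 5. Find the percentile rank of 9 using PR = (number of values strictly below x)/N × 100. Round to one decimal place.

N = 11.
Strictly below 9: 2. Equal to 9: 1.
PR = 2/11 × 100 = 18.2

18.2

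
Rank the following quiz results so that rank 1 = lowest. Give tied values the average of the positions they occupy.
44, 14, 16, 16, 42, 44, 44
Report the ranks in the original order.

Sorted (ascending): 14, 16, 16, 42, 44, 44, 44
The 2 values of 16 occupy positions 2–3 → average rank (2+3)/2 = 2.5.
The 3 values of 44 occupy positions 5–7 → average rank 6.

6, 1, 2.5, 2.5, 4, 6, 6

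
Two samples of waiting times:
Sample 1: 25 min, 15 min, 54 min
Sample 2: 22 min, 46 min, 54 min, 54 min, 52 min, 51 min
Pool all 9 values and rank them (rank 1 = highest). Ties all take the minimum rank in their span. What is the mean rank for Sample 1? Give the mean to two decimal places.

Sorted (descending): 54, 54, 54, 52, 51, 46, 25, 22, 15
The 3 values of 54 occupy positions 1–3 → each gets rank 1.
Sample 1 values → pooled ranks: 25→7, 15→9, 54→1
Mean rank = (7 + 9 + 1) / 3 = 5.67

5.67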